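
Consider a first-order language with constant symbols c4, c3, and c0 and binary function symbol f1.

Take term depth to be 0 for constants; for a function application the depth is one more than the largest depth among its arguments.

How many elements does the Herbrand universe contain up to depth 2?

If N_k denotes the number of depth-≤k ground terms, the 3 constants give N_0 = 3, and each function symbol of arity r contributes N_{k-1}^r new terms at level k: N_k = 3 + N_{k-1}^2.
N_0 = 3
N_1 = 3 + 3^2 = 12
N_2 = 3 + 12^2 = 147

147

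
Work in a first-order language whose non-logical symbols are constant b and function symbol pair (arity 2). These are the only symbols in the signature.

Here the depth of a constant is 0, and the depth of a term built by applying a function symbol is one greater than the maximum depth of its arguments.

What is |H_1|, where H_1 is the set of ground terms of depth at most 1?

If N_k denotes the number of depth-≤k ground terms, the 1 constant gives N_0 = 1, and each function symbol of arity r contributes N_{k-1}^r new terms at level k: N_k = 1 + N_{k-1}^2.
N_0 = 1
N_1 = 1 + 1^2 = 2

2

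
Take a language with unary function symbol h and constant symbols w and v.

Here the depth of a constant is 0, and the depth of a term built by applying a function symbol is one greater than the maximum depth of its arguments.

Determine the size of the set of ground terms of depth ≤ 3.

8

Let N_k count ground terms of depth at most k. Each non-constant term of depth ≤ k is some function symbol applied to depth-≤(k−1) arguments, giving N_k = 2 + N_{k-1}.
N_0 = 2
N_1 = 2 + 2 = 4
N_2 = 2 + 4 = 6
N_3 = 2 + 6 = 8
Explicitly: w, v, h(w), h(v), h(h(w)), h(h(v)), h(h(h(w))), h(h(h(v))).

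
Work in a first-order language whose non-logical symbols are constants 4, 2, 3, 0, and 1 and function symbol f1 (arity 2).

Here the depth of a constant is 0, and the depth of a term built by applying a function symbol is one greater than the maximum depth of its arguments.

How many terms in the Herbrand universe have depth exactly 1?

25

Let N_k count ground terms of depth at most k. Each non-constant term of depth ≤ k is some function symbol applied to depth-≤(k−1) arguments, giving N_k = 5 + N_{k-1}^2.
N_0 = 5
N_1 = 5 + 5^2 = 30
Terms of depth exactly 1: N_1 − N_0 = 30 − 5 = 25.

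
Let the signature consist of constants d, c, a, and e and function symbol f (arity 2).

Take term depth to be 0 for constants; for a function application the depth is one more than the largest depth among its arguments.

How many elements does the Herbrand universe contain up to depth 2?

If N_k denotes the number of depth-≤k ground terms, the 4 constants give N_0 = 4, and each function symbol of arity r contributes N_{k-1}^r new terms at level k: N_k = 4 + N_{k-1}^2.
N_0 = 4
N_1 = 4 + 4^2 = 20
N_2 = 4 + 20^2 = 404

404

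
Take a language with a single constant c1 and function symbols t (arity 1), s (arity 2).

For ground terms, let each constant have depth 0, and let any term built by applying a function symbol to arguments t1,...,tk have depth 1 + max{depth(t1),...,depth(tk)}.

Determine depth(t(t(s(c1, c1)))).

3

depth(s(c1, c1)) = 1 + max(0, 0) = 1
depth(t(s(c1, c1))) = 1 + depth(s(c1, c1)) = 1 + 1 = 2
depth(t(t(s(c1, c1)))) = 1 + depth(t(s(c1, c1))) = 1 + 2 = 3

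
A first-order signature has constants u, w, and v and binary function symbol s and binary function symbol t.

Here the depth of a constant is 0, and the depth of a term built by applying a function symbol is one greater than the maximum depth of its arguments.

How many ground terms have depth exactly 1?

Write N_k for the number of ground terms of depth ≤ k. A term of depth ≤ k is either a constant or a function symbol applied to arguments of depth ≤ k−1, so N_k = 3 + N_{k-1}^2 + N_{k-1}^2.
N_0 = 3
N_1 = 3 + 3^2 + 3^2 = 21
Terms of depth exactly 1: N_1 − N_0 = 21 − 3 = 18.

18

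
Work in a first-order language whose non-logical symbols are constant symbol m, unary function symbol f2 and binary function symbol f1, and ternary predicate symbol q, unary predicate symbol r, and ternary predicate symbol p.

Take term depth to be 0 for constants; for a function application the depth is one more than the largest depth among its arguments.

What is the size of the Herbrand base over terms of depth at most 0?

3

First count ground terms of depth ≤ 0.
Write N_k for the number of ground terms of depth ≤ k. A term of depth ≤ k is either a constant or a function symbol applied to arguments of depth ≤ k−1, so N_k = 1 + N_{k-1} + N_{k-1}^2.
N_0 = 1
Explicitly: m.
So |H| = 1.
A ground atom is a predicate applied to a tuple of terms from H, so the count is the sum over predicates of |H|^arity:
  q: 1^3 = 1;  r: 1;  p: 1^3 = 1
Total ground atoms: 1 + 1 + 1 = 3.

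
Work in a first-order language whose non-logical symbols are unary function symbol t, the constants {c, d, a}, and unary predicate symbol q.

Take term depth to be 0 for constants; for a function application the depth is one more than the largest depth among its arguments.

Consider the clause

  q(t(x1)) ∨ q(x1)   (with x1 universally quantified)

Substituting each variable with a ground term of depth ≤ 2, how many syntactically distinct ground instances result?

Ground terms of depth ≤ 2:
  Count level by level. With function symbols t/1, the terms of depth ≤ k are the 3 constants together with each function applied to depth-≤(k−1) tuples, so N_k = 3 + N_{k-1}.
  N_0 = 3
  N_1 = 3 + 3 = 6
  N_2 = 3 + 6 = 9
  Explicitly: c, d, a, t(c), t(d), t(a), t(t(c)), t(t(d)), t(t(a)).
So there are 9 ground terms available for substitution.
The variable x1 ranges independently over the available ground terms, and distinct assignments produce distinct instances.
Number of ground instances = 9.

9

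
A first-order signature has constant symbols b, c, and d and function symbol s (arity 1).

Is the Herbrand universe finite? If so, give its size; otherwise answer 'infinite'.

infinite

The signature has at least one function symbol (s, arity 1) and at least one constant (b).
Iterating s gives infinitely many distinct ground terms: b, s(b), s(s(b)), ...
So the Herbrand universe is infinite.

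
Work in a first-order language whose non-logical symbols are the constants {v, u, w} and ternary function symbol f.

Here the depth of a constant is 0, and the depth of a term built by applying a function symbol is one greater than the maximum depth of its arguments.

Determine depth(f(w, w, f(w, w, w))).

2

depth(f(w, w, w)) = 1 + max(0, 0, 0) = 1
depth(f(w, w, f(w, w, w))) = 1 + max(0, 0, 1) = 2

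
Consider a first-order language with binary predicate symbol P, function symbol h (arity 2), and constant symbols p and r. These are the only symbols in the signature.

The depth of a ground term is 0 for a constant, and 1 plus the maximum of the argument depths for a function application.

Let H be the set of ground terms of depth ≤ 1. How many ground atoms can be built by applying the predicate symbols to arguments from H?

First count ground terms of depth ≤ 1.
Let N_k count ground terms of depth at most k. Each non-constant term of depth ≤ k is some function symbol applied to depth-≤(k−1) arguments, giving N_k = 2 + N_{k-1}^2.
N_0 = 2
N_1 = 2 + 2^2 = 6
Explicitly: p, r, h(p, p), h(p, r), h(r, p), h(r, r).
So |H| = 6.
For each predicate symbol, the number of ground atoms is |H| raised to its arity; summing:
  P: 6^2 = 36
Total ground atoms: 36.

36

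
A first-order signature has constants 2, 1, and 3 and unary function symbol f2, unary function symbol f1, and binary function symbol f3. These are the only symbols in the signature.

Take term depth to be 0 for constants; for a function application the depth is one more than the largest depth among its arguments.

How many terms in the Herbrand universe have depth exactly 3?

Let N_k count ground terms of depth at most k. Each non-constant term of depth ≤ k is some function symbol applied to depth-≤(k−1) arguments, giving N_k = 3 + N_{k-1} + N_{k-1} + N_{k-1}^2.
N_0 = 3
N_1 = 3 + 3 + 3 + 3^2 = 18
N_2 = 3 + 18 + 18 + 18^2 = 363
N_3 = 3 + 363 + 363 + 363^2 = 132498
Terms of depth exactly 3: N_3 − N_2 = 132498 − 363 = 132135.

132135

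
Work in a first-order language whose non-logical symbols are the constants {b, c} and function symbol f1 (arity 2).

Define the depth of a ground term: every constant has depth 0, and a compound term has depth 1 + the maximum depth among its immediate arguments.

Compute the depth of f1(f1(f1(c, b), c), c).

depth(f1(c, b)) = 1 + max(0, 0) = 1
depth(f1(f1(c, b), c)) = 1 + max(1, 0) = 2
depth(f1(f1(f1(c, b), c), c)) = 1 + max(2, 0) = 3

3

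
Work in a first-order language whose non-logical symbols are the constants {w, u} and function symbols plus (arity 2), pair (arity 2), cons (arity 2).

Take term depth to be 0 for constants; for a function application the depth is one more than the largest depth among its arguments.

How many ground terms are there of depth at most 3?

Write N_k for the number of ground terms of depth ≤ k. A term of depth ≤ k is either a constant or a function symbol applied to arguments of depth ≤ k−1, so N_k = 2 + N_{k-1}^2 + N_{k-1}^2 + N_{k-1}^2.
N_0 = 2
N_1 = 2 + 2^2 + 2^2 + 2^2 = 14
N_2 = 2 + 14^2 + 14^2 + 14^2 = 590
N_3 = 2 + 590^2 + 590^2 + 590^2 = 1044302

1044302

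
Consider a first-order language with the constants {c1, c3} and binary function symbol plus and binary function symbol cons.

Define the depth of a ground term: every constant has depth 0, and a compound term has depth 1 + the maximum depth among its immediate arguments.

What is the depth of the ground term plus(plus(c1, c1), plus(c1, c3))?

depth(plus(c1, c1)) = 1 + max(0, 0) = 1
depth(plus(c1, c3)) = 1 + max(0, 0) = 1
depth(plus(plus(c1, c1), plus(c1, c3))) = 1 + max(1, 1) = 2

2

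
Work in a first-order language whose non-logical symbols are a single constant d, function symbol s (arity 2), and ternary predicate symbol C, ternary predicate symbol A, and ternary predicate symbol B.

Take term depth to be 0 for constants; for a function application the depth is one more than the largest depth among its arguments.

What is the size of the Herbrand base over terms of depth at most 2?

375

First count ground terms of depth ≤ 2.
Let N_k count ground terms of depth at most k. Each non-constant term of depth ≤ k is some function symbol applied to depth-≤(k−1) arguments, giving N_k = 1 + N_{k-1}^2.
N_0 = 1
N_1 = 1 + 1^2 = 2
N_2 = 1 + 2^2 = 5
Explicitly: d, s(d, d), s(d, s(d, d)), s(s(d, d), d), s(s(d, d), s(d, d)).
So |H| = 5.
A ground atom is a predicate applied to a tuple of terms from H, so the count is the sum over predicates of |H|^arity:
  C: 5^3 = 125;  A: 5^3 = 125;  B: 5^3 = 125
Total ground atoms: 125 + 125 + 125 = 375.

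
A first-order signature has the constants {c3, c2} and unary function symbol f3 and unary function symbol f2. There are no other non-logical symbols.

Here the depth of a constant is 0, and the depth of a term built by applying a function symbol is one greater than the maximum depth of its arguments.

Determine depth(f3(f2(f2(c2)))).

depth(f2(c2)) = 1 + depth(c2) = 1 + 0 = 1
depth(f2(f2(c2))) = 1 + depth(f2(c2)) = 1 + 1 = 2
depth(f3(f2(f2(c2)))) = 1 + depth(f2(f2(c2))) = 1 + 2 = 3

3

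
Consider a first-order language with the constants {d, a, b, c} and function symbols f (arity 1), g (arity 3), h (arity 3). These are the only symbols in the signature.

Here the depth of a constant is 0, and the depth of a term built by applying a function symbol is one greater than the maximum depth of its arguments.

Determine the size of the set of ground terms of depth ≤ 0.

4

If N_k denotes the number of depth-≤k ground terms, the 4 constants give N_0 = 4, and each function symbol of arity r contributes N_{k-1}^r new terms at level k: N_k = 4 + N_{k-1} + N_{k-1}^3 + N_{k-1}^3.
N_0 = 4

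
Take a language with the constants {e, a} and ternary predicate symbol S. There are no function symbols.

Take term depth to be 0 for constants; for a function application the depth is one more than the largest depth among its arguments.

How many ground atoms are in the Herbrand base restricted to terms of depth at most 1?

8

First count ground terms of depth ≤ 1.
With no function symbols every ground term is a constant, so there are exactly 2 ground terms at every depth bound.
N_0 = 2
N_1 = 2
Explicitly: e, a.
So |H| = 2.
Ground atoms are formed by filling each argument slot of a predicate with a term from H, so an r-ary predicate gives |H|^r atoms:
  S: 2^3 = 8
Total ground atoms: 8.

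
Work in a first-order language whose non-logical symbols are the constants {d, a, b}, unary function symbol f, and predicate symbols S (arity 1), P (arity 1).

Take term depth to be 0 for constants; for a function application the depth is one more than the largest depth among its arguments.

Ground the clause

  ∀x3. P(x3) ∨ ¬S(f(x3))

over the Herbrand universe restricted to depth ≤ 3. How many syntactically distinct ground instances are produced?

Ground terms of depth ≤ 3:
  If N_k denotes the number of depth-≤k ground terms, the 3 constants give N_0 = 3, and each function symbol of arity r contributes N_{k-1}^r new terms at level k: N_k = 3 + N_{k-1}.
  N_0 = 3
  N_1 = 3 + 3 = 6
  N_2 = 3 + 6 = 9
  N_3 = 3 + 9 = 12
So there are 12 ground terms available for substitution.
There is 1 variable to instantiate (x3),  occurring in at least one literal, so different choices give different ground instances.
Number of ground instances = 12.

12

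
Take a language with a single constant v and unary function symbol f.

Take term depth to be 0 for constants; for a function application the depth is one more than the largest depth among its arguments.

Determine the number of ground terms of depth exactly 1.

Write N_k for the number of ground terms of depth ≤ k. A term of depth ≤ k is either a constant or a function symbol applied to arguments of depth ≤ k−1, so N_k = 1 + N_{k-1}.
N_0 = 1
N_1 = 1 + 1 = 2
Terms of depth exactly 1: N_1 − N_0 = 2 − 1 = 1.

1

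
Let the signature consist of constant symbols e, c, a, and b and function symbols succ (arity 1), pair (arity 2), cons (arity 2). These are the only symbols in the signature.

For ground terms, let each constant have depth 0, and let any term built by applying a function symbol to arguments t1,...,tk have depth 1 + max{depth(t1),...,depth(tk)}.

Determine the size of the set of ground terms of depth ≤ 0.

Write N_k for the number of ground terms of depth ≤ k. A term of depth ≤ k is either a constant or a function symbol applied to arguments of depth ≤ k−1, so N_k = 4 + N_{k-1} + N_{k-1}^2 + N_{k-1}^2.
N_0 = 4
Explicitly: e, c, a, b.

4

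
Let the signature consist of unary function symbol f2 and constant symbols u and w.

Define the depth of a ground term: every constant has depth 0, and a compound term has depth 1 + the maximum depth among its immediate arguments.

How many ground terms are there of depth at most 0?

2

Let N_k count ground terms of depth at most k. Each non-constant term of depth ≤ k is some function symbol applied to depth-≤(k−1) arguments, giving N_k = 2 + N_{k-1}.
N_0 = 2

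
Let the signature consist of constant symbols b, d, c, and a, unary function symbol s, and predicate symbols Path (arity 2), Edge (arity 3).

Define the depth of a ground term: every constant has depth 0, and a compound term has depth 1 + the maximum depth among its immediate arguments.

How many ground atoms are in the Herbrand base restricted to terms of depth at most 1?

First count ground terms of depth ≤ 1.
Let N_k = |{terms of depth ≤ k}|. Then N_0 = 4 and N_k = 4 + N_{k-1} for k ≥ 1 (one summand per function symbol, arity giving the exponent).
N_0 = 4
N_1 = 4 + 4 = 8
So |H| = 8.
A ground atom is a predicate applied to a tuple of terms from H, so the count is the sum over predicates of |H|^arity:
  Path: 8^2 = 64;  Edge: 8^3 = 512
Total ground atoms: 64 + 512 = 576.

576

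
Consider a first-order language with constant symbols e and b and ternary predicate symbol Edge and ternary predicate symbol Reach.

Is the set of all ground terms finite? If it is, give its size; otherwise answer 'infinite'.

2

There are no function symbols, so every ground term is one of the 2 constants.
The Herbrand universe is {e, b}, which is finite with 2 elements.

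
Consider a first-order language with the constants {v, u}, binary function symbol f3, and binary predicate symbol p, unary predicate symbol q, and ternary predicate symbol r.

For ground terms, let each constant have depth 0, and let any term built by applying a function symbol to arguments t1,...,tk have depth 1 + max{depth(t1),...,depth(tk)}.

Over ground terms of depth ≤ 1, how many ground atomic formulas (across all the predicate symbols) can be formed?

First count ground terms of depth ≤ 1.
Write N_k for the number of ground terms of depth ≤ k. A term of depth ≤ k is either a constant or a function symbol applied to arguments of depth ≤ k−1, so N_k = 2 + N_{k-1}^2.
N_0 = 2
N_1 = 2 + 2^2 = 6
Explicitly: v, u, f3(v, v), f3(v, u), f3(u, v), f3(u, u).
So |H| = 6.
For each predicate symbol, the number of ground atoms is |H| raised to its arity; summing:
  p: 6^2 = 36;  q: 6;  r: 6^3 = 216
Total ground atoms: 36 + 6 + 216 = 258.

258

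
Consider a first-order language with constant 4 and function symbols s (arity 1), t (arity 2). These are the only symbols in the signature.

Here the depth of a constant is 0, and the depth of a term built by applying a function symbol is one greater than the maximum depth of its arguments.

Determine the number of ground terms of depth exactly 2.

Write N_k for the number of ground terms of depth ≤ k. A term of depth ≤ k is either a constant or a function symbol applied to arguments of depth ≤ k−1, so N_k = 1 + N_{k-1} + N_{k-1}^2.
N_0 = 1
N_1 = 1 + 1 + 1^2 = 3
N_2 = 1 + 3 + 3^2 = 13
Terms of depth exactly 2: N_2 − N_1 = 13 − 3 = 10.

10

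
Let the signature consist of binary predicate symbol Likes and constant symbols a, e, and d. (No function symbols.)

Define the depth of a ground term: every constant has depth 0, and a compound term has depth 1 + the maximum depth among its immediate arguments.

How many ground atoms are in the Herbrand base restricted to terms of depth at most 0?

9

First count ground terms of depth ≤ 0.
With no function symbols every ground term is a constant, so there are exactly 3 ground terms at every depth bound.
N_0 = 3
So |H| = 3.
Ground atoms are formed by filling each argument slot of a predicate with a term from H, so an r-ary predicate gives |H|^r atoms:
  Likes: 3^2 = 9
Total ground atoms: 9.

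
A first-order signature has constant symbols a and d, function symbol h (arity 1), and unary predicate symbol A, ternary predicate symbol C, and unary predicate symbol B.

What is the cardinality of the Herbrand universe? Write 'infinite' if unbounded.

The signature has at least one function symbol (h, arity 1) and at least one constant (a).
Iterating h gives infinitely many distinct ground terms: a, h(a), h(h(a)), ...
So the Herbrand universe is infinite.

infinite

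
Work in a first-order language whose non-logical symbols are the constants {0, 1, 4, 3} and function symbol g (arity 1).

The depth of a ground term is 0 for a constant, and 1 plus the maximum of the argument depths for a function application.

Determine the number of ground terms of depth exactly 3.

4

Count level by level. With function symbols g/1, the terms of depth ≤ k are the 4 constants together with each function applied to depth-≤(k−1) tuples, so N_k = 4 + N_{k-1}.
N_0 = 4
N_1 = 4 + 4 = 8
N_2 = 4 + 8 = 12
N_3 = 4 + 12 = 16
Terms of depth exactly 3: N_3 − N_2 = 16 − 12 = 4.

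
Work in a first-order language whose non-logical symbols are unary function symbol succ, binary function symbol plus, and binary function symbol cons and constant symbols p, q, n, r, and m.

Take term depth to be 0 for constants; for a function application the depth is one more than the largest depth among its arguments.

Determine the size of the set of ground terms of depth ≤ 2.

7265

Count level by level. With function symbols succ/1, plus/2, cons/2, the terms of depth ≤ k are the 5 constants together with each function applied to depth-≤(k−1) tuples, so N_k = 5 + N_{k-1} + N_{k-1}^2 + N_{k-1}^2.
N_0 = 5
N_1 = 5 + 5 + 5^2 + 5^2 = 60
N_2 = 5 + 60 + 60^2 + 60^2 = 7265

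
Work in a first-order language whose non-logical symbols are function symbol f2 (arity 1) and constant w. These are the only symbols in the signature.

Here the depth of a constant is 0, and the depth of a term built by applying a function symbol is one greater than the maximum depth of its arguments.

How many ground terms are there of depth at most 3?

4

Count level by level. With function symbols f2/1, the terms of depth ≤ k are the 1 constant together with each function applied to depth-≤(k−1) tuples, so N_k = 1 + N_{k-1}.
N_0 = 1
N_1 = 1 + 1 = 2
N_2 = 1 + 2 = 3
N_3 = 1 + 3 = 4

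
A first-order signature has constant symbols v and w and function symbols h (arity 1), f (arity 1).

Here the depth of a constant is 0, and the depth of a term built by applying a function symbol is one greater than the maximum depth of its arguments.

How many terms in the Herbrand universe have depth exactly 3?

16

If N_k denotes the number of depth-≤k ground terms, the 2 constants give N_0 = 2, and each function symbol of arity r contributes N_{k-1}^r new terms at level k: N_k = 2 + N_{k-1} + N_{k-1}.
N_0 = 2
N_1 = 2 + 2 + 2 = 6
N_2 = 2 + 6 + 6 = 14
N_3 = 2 + 14 + 14 = 30
Terms of depth exactly 3: N_3 − N_2 = 30 − 14 = 16.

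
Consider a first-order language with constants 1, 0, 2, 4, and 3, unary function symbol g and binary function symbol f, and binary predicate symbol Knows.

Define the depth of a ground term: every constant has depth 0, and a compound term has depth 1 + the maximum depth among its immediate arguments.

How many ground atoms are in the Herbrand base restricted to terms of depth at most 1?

First count ground terms of depth ≤ 1.
Write N_k for the number of ground terms of depth ≤ k. A term of depth ≤ k is either a constant or a function symbol applied to arguments of depth ≤ k−1, so N_k = 5 + N_{k-1} + N_{k-1}^2.
N_0 = 5
N_1 = 5 + 5 + 5^2 = 35
So |H| = 35.
Each predicate of arity r yields |H|^r ground atoms (one per choice of an r-tuple from H):
  Knows: 35^2 = 1225
Total ground atoms: 1225.

1225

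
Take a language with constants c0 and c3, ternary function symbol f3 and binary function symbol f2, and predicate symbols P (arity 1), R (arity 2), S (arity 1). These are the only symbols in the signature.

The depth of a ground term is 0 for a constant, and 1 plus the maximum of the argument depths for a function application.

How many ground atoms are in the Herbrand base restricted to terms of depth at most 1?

224

First count ground terms of depth ≤ 1.
Let N_k count ground terms of depth at most k. Each non-constant term of depth ≤ k is some function symbol applied to depth-≤(k−1) arguments, giving N_k = 2 + N_{k-1}^3 + N_{k-1}^2.
N_0 = 2
N_1 = 2 + 2^3 + 2^2 = 14
So |H| = 14.
For each predicate symbol, the number of ground atoms is |H| raised to its arity; summing:
  P: 14;  R: 14^2 = 196;  S: 14
Total ground atoms: 14 + 196 + 14 = 224.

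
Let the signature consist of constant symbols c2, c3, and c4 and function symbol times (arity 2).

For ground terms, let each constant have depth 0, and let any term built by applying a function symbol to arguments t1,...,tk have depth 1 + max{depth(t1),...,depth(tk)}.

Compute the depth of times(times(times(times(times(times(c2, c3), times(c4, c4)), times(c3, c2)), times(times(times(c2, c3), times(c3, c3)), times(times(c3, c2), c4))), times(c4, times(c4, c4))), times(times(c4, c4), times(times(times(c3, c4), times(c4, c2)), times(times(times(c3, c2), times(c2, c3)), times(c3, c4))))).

6

depth(times(c2, c3)) = 1 + max(0, 0) = 1
depth(times(c4, c4)) = 1 + max(0, 0) = 1
depth(times(times(c2, c3), times(c4, c4))) = 1 + max(1, 1) = 2
depth(times(c3, c2)) = 1 + max(0, 0) = 1
depth(times(times(times(c2, c3), times(c4, c4)), times(c3, c2))) = 1 + max(2, 1) = 3
depth(times(c3, c3)) = 1 + max(0, 0) = 1
depth(times(times(c2, c3), times(c3, c3))) = 1 + max(1, 1) = 2
depth(times(times(c3, c2), c4)) = 1 + max(1, 0) = 2
depth(times(times(times(c2, c3), times(c3, c3)), times(times(c3, c2), c4))) = 1 + max(2, 2) = 3
depth(times(times(times(times(c2, c3), times(c4, c4)), times(c3, c2)), times(times(times(c2, c3), times(c3, c3)), times(times(c3, c2), c4)))) = 1 + max(3, 3) = 4
depth(times(c4, times(c4, c4))) = 1 + max(0, 1) = 2
depth(times(times(times(times(times(c2, c3), times(c4, c4)), times(c3, c2)), times(times(times(c2, c3), times(c3, c3)), times(times(c3, c2), c4))), times(c4, times(c4, c4)))) = 1 + max(4, 2) = 5
depth(times(c3, c4)) = 1 + max(0, 0) = 1
depth(times(c4, c2)) = 1 + max(0, 0) = 1
depth(times(times(c3, c4), times(c4, c2))) = 1 + max(1, 1) = 2
depth(times(times(c3, c2), times(c2, c3))) = 1 + max(1, 1) = 2
depth(times(times(times(c3, c2), times(c2, c3)), times(c3, c4))) = 1 + max(2, 1) = 3
depth(times(times(times(c3, c4), times(c4, c2)), times(times(times(c3, c2), times(c2, c3)), times(c3, c4)))) = 1 + max(2, 3) = 4
depth(times(times(c4, c4), times(times(times(c3, c4), times(c4, c2)), times(times(times(c3, c2), times(c2, c3)), times(c3, c4))))) = 1 + max(1, 4) = 5
depth(times(times(times(times(times(times(c2, c3), times(c4, c4)), times(c3, c2)), times(times(times(c2, c3), times(c3, c3)), times(times(c3, c2), c4))), times(c4, times(c4, c4))), times(times(c4, c4), times(times(times(c3, c4), times(c4, c2)), times(times(times(c3, c2), times(c2, c3)), times(c3, c4)))))) = 1 + max(5, 5) = 6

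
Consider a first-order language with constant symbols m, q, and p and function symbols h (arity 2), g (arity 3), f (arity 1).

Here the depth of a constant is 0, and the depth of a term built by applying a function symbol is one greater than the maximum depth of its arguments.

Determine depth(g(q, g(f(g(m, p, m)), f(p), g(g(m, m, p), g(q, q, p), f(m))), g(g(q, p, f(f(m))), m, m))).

5

depth(g(m, p, m)) = 1 + max(0, 0, 0) = 1
depth(f(g(m, p, m))) = 1 + depth(g(m, p, m)) = 1 + 1 = 2
depth(f(p)) = 1 + depth(p) = 1 + 0 = 1
depth(g(m, m, p)) = 1 + max(0, 0, 0) = 1
depth(g(q, q, p)) = 1 + max(0, 0, 0) = 1
depth(f(m)) = 1 + depth(m) = 1 + 0 = 1
depth(g(g(m, m, p), g(q, q, p), f(m))) = 1 + max(1, 1, 1) = 2
depth(g(f(g(m, p, m)), f(p), g(g(m, m, p), g(q, q, p), f(m)))) = 1 + max(2, 1, 2) = 3
depth(f(f(m))) = 1 + depth(f(m)) = 1 + 1 = 2
depth(g(q, p, f(f(m)))) = 1 + max(0, 0, 2) = 3
depth(g(g(q, p, f(f(m))), m, m)) = 1 + max(3, 0, 0) = 4
depth(g(q, g(f(g(m, p, m)), f(p), g(g(m, m, p), g(q, q, p), f(m))), g(g(q, p, f(f(m))), m, m))) = 1 + max(0, 3, 4) = 5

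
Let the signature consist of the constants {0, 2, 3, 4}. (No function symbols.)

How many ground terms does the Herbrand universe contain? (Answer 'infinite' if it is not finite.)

4

There are no function symbols, so every ground term is one of the 4 constants.
The Herbrand universe is {0, 2, 3, 4}, which is finite with 4 elements.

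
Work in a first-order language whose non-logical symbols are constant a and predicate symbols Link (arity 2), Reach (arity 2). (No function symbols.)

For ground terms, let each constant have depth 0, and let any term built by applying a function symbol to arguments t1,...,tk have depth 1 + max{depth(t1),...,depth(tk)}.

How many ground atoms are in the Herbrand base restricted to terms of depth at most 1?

First count ground terms of depth ≤ 1.
With no function symbols every ground term is a constant, so there is exactly 1 ground term at every depth bound.
N_0 = 1
N_1 = 1
Explicitly: a.
So |H| = 1.
Ground atoms are formed by filling each argument slot of a predicate with a term from H, so an r-ary predicate gives |H|^r atoms:
  Link: 1^2 = 1;  Reach: 1^2 = 1
Total ground atoms: 1 + 1 = 2.

2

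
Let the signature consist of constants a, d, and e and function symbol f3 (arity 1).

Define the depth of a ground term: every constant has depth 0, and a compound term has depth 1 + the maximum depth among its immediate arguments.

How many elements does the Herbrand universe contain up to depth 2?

Let N_k = |{terms of depth ≤ k}|. Then N_0 = 3 and N_k = 3 + N_{k-1} for k ≥ 1 (one summand per function symbol, arity giving the exponent).
N_0 = 3
N_1 = 3 + 3 = 6
N_2 = 3 + 6 = 9

9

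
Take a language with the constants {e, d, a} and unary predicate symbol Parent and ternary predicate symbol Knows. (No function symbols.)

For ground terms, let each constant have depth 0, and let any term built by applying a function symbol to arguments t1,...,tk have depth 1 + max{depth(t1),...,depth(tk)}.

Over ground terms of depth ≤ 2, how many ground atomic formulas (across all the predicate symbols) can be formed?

First count ground terms of depth ≤ 2.
With no function symbols every ground term is a constant, so there are exactly 3 ground terms at every depth bound.
N_0 = 3
N_1 = 3
N_2 = 3
Explicitly: e, d, a.
So |H| = 3.
For each predicate symbol, the number of ground atoms is |H| raised to its arity; summing:
  Parent: 3;  Knows: 3^3 = 27
Total ground atoms: 3 + 27 = 30.

30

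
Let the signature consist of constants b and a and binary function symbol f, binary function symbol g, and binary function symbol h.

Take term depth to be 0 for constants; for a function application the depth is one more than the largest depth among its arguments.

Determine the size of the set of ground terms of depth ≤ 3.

1044302

If N_k denotes the number of depth-≤k ground terms, the 2 constants give N_0 = 2, and each function symbol of arity r contributes N_{k-1}^r new terms at level k: N_k = 2 + N_{k-1}^2 + N_{k-1}^2 + N_{k-1}^2.
N_0 = 2
N_1 = 2 + 2^2 + 2^2 + 2^2 = 14
N_2 = 2 + 14^2 + 14^2 + 14^2 = 590
N_3 = 2 + 590^2 + 590^2 + 590^2 = 1044302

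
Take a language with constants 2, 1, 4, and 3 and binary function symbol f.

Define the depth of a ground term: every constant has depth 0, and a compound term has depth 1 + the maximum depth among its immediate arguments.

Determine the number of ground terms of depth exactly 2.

Let N_k = |{terms of depth ≤ k}|. Then N_0 = 4 and N_k = 4 + N_{k-1}^2 for k ≥ 1 (one summand per function symbol, arity giving the exponent).
N_0 = 4
N_1 = 4 + 4^2 = 20
N_2 = 4 + 20^2 = 404
Terms of depth exactly 2: N_2 − N_1 = 404 − 20 = 384.

384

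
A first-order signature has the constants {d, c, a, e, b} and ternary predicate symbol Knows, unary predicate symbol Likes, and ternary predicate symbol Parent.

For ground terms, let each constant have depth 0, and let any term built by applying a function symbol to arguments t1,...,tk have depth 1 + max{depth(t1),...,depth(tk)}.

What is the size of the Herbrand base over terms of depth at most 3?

255

First count ground terms of depth ≤ 3.
With no function symbols every ground term is a constant, so there are exactly 5 ground terms at every depth bound.
N_0 = 5
N_1 = 5
N_2 = 5
N_3 = 5
Explicitly: d, c, a, e, b.
So |H| = 5.
For each predicate symbol, the number of ground atoms is |H| raised to its arity; summing:
  Knows: 5^3 = 125;  Likes: 5;  Parent: 5^3 = 125
Total ground atoms: 125 + 5 + 125 = 255.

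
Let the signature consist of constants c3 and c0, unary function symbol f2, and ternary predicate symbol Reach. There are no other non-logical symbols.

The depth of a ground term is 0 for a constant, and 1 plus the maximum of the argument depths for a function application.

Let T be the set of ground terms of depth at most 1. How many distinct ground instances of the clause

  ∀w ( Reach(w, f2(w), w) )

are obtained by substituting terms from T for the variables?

Ground terms of depth ≤ 1:
  Write N_k for the number of ground terms of depth ≤ k. A term of depth ≤ k is either a constant or a function symbol applied to arguments of depth ≤ k−1, so N_k = 2 + N_{k-1}.
  N_0 = 2
  N_1 = 2 + 2 = 4
  Explicitly: c3, c0, f2(c3), f2(c0).
So there are 4 ground terms available for substitution.
The clause has 1 distinct variable (w), which appears in the body. In the free term algebra distinct substitutions yield syntactically distinct ground instances.
Number of ground instances = 4.

4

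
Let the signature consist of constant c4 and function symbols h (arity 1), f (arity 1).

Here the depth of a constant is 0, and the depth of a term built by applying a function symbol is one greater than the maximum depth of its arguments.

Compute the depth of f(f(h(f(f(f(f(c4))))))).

depth(f(c4)) = 1 + depth(c4) = 1 + 0 = 1
depth(f(f(c4))) = 1 + depth(f(c4)) = 1 + 1 = 2
depth(f(f(f(c4)))) = 1 + depth(f(f(c4))) = 1 + 2 = 3
depth(f(f(f(f(c4))))) = 1 + depth(f(f(f(c4)))) = 1 + 3 = 4
depth(h(f(f(f(f(c4)))))) = 1 + depth(f(f(f(f(c4))))) = 1 + 4 = 5
depth(f(h(f(f(f(f(c4))))))) = 1 + depth(h(f(f(f(f(c4)))))) = 1 + 5 = 6
depth(f(f(h(f(f(f(f(c4)))))))) = 1 + depth(f(h(f(f(f(f(c4))))))) = 1 + 6 = 7

7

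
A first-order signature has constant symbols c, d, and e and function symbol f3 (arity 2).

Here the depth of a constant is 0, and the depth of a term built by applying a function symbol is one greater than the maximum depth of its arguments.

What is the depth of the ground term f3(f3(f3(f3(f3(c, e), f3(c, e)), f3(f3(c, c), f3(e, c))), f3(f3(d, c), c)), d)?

5

depth(f3(c, e)) = 1 + max(0, 0) = 1
depth(f3(f3(c, e), f3(c, e))) = 1 + max(1, 1) = 2
depth(f3(c, c)) = 1 + max(0, 0) = 1
depth(f3(e, c)) = 1 + max(0, 0) = 1
depth(f3(f3(c, c), f3(e, c))) = 1 + max(1, 1) = 2
depth(f3(f3(f3(c, e), f3(c, e)), f3(f3(c, c), f3(e, c)))) = 1 + max(2, 2) = 3
depth(f3(d, c)) = 1 + max(0, 0) = 1
depth(f3(f3(d, c), c)) = 1 + max(1, 0) = 2
depth(f3(f3(f3(f3(c, e), f3(c, e)), f3(f3(c, c), f3(e, c))), f3(f3(d, c), c))) = 1 + max(3, 2) = 4
depth(f3(f3(f3(f3(f3(c, e), f3(c, e)), f3(f3(c, c), f3(e, c))), f3(f3(d, c), c)), d)) = 1 + max(4, 0) = 5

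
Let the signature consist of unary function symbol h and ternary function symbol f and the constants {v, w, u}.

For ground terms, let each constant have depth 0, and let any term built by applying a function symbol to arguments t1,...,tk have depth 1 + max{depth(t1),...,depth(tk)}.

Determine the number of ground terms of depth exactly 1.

Let N_k count ground terms of depth at most k. Each non-constant term of depth ≤ k is some function symbol applied to depth-≤(k−1) arguments, giving N_k = 3 + N_{k-1} + N_{k-1}^3.
N_0 = 3
N_1 = 3 + 3 + 3^3 = 33
Terms of depth exactly 1: N_1 − N_0 = 33 − 3 = 30.

30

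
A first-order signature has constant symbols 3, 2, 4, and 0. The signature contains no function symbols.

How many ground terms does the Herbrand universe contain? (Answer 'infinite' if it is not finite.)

There are no function symbols, so every ground term is one of the 4 constants.
The Herbrand universe is {3, 2, 4, 0}, which is finite with 4 elements.

4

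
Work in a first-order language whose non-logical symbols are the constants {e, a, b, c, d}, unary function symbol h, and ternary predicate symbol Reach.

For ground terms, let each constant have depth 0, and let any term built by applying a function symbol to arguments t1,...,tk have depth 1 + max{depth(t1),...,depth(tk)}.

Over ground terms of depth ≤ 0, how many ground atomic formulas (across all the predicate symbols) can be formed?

First count ground terms of depth ≤ 0.
Let N_k count ground terms of depth at most k. Each non-constant term of depth ≤ k is some function symbol applied to depth-≤(k−1) arguments, giving N_k = 5 + N_{k-1}.
N_0 = 5
Explicitly: e, a, b, c, d.
So |H| = 5.
Each predicate of arity r yields |H|^r ground atoms (one per choice of an r-tuple from H):
  Reach: 5^3 = 125
Total ground atoms: 125.

125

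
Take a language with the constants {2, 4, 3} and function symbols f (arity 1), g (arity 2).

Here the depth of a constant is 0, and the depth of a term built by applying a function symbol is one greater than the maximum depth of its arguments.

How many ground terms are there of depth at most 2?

243

If N_k denotes the number of depth-≤k ground terms, the 3 constants give N_0 = 3, and each function symbol of arity r contributes N_{k-1}^r new terms at level k: N_k = 3 + N_{k-1} + N_{k-1}^2.
N_0 = 3
N_1 = 3 + 3 + 3^2 = 15
N_2 = 3 + 15 + 15^2 = 243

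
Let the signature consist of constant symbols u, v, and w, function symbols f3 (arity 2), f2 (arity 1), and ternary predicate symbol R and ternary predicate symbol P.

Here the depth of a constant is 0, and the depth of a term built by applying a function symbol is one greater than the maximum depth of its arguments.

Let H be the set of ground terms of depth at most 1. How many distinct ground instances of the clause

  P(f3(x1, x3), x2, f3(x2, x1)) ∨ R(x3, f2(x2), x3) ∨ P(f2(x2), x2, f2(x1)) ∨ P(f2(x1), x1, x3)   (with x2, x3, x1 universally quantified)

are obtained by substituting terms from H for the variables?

3375

Ground terms of depth ≤ 1:
  Let N_k = |{terms of depth ≤ k}|. Then N_0 = 3 and N_k = 3 + N_{k-1}^2 + N_{k-1} for k ≥ 1 (one summand per function symbol, arity giving the exponent).
  N_0 = 3
  N_1 = 3 + 3^2 + 3 = 15
So there are 15 ground terms available for substitution.
Each of x2, x3, x1 ranges independently over the available ground terms, and distinct assignments produce distinct instances.
Number of ground instances = 15^3 = 3375.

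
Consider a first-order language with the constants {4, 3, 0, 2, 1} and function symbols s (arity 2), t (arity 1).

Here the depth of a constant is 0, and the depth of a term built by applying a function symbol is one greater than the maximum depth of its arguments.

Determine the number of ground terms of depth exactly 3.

1600230

If N_k denotes the number of depth-≤k ground terms, the 5 constants give N_0 = 5, and each function symbol of arity r contributes N_{k-1}^r new terms at level k: N_k = 5 + N_{k-1}^2 + N_{k-1}.
N_0 = 5
N_1 = 5 + 5^2 + 5 = 35
N_2 = 5 + 35^2 + 35 = 1265
N_3 = 5 + 1265^2 + 1265 = 1601495
Terms of depth exactly 3: N_3 − N_2 = 1601495 − 1265 = 1600230.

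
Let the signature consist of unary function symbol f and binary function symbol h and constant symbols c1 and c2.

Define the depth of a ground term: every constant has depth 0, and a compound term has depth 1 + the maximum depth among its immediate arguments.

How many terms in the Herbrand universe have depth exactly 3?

5478

Count level by level. With function symbols f/1, h/2, the terms of depth ≤ k are the 2 constants together with each function applied to depth-≤(k−1) tuples, so N_k = 2 + N_{k-1} + N_{k-1}^2.
N_0 = 2
N_1 = 2 + 2 + 2^2 = 8
N_2 = 2 + 8 + 8^2 = 74
N_3 = 2 + 74 + 74^2 = 5552
Terms of depth exactly 3: N_3 − N_2 = 5552 − 74 = 5478.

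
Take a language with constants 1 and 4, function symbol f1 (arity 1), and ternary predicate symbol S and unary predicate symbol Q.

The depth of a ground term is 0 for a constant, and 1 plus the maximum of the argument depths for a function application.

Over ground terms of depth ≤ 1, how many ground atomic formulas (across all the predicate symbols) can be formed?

68

First count ground terms of depth ≤ 1.
Let N_k = |{terms of depth ≤ k}|. Then N_0 = 2 and N_k = 2 + N_{k-1} for k ≥ 1 (one summand per function symbol, arity giving the exponent).
N_0 = 2
N_1 = 2 + 2 = 4
Explicitly: 1, 4, f1(1), f1(4).
So |H| = 4.
Each predicate of arity r yields |H|^r ground atoms (one per choice of an r-tuple from H):
  S: 4^3 = 64;  Q: 4
Total ground atoms: 64 + 4 = 68.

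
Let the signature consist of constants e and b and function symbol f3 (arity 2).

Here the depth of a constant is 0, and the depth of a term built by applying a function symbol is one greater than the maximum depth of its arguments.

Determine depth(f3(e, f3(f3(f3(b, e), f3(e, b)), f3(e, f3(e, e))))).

depth(f3(b, e)) = 1 + max(0, 0) = 1
depth(f3(e, b)) = 1 + max(0, 0) = 1
depth(f3(f3(b, e), f3(e, b))) = 1 + max(1, 1) = 2
depth(f3(e, e)) = 1 + max(0, 0) = 1
depth(f3(e, f3(e, e))) = 1 + max(0, 1) = 2
depth(f3(f3(f3(b, e), f3(e, b)), f3(e, f3(e, e)))) = 1 + max(2, 2) = 3
depth(f3(e, f3(f3(f3(b, e), f3(e, b)), f3(e, f3(e, e))))) = 1 + max(0, 3) = 4

4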